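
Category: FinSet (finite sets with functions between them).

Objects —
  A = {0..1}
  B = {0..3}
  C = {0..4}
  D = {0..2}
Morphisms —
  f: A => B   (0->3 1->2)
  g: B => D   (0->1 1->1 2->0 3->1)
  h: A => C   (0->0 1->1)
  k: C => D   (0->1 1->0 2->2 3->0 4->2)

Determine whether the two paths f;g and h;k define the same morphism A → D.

Answer: COMMUTES

Trace:
1) trace f;g:
  0 f=>3 g=>1
  1 f=>2 g=>0
  ⟦path⟧₁ = (0->1 1->0)
2) trace h;k:
  0 h=>0 k=>1
  1 h=>1 k=>0
  ⟦path⟧₂ = (0->1 1->0)
Equal? same morphism ✓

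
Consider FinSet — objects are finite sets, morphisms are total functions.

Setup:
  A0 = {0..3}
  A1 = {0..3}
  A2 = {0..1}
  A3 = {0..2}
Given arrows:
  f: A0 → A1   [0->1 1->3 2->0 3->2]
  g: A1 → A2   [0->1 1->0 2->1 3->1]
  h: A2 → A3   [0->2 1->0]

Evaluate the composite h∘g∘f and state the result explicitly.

  0 f→1 g→0 h→2
  1 f→3 g→1 h→0
  2 f→0 g→1 h→0
  3 f→2 g→1 h→0
⟦path⟧: [0->2 1->0 2->0 3->0]

Answer: [0->2 1->0 2->0 3->0]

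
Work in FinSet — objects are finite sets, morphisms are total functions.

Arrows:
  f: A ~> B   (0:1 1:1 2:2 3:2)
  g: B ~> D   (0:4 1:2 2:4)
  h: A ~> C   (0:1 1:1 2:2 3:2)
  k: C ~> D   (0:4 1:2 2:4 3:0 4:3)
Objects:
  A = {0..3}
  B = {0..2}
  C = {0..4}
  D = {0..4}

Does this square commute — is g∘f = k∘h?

Along f;g (path 1):
  0 f~>1 g~>2
  1 f~>1 g~>2
  2 f~>2 g~>4
  3 f~>2 g~>4
  composite₁ = (0:2 1:2 2:4 3:4)
Along h;k (path 2):
  0 h~>1 k~>2
  1 h~>1 k~>2
  2 h~>2 k~>4
  3 h~>2 k~>4
  composite₂ = (0:2 1:2 2:4 3:4)
Equal? equal; square commutes

Answer: COMMUTES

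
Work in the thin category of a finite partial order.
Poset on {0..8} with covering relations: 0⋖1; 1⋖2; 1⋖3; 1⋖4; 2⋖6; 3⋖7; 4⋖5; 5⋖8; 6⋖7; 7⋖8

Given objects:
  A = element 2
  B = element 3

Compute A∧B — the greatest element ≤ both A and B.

Answer: A∧B = 1

Trace:
Common predecessors of 2,3: {0,1}
  0 ≤ 1
  1 ≤ 1
glb = 1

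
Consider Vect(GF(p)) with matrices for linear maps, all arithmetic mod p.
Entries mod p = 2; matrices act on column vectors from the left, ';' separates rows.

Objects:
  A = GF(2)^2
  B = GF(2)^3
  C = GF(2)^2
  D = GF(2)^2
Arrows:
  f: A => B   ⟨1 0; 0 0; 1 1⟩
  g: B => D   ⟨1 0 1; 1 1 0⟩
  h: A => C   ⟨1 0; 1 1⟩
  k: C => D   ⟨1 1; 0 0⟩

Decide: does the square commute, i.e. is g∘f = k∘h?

Answer: DOES NOT COMMUTE

Work:
1) trace f;g:
  e0=⟨1,0⟩ f=>⟨1,0,1⟩ g=>⟨0,1⟩
  e1=⟨0,1⟩ f=>⟨0,0,1⟩ g=>⟨1,0⟩
  result₁ = ⟨0 1; 1 0⟩
2) trace h;k:
  e0=⟨1,0⟩ h=>⟨1,1⟩ k=>⟨0,0⟩
  e1=⟨0,1⟩ h=>⟨0,1⟩ k=>⟨1,0⟩
  result₂ = ⟨0 1; 0 0⟩
Equal? NO — does not commute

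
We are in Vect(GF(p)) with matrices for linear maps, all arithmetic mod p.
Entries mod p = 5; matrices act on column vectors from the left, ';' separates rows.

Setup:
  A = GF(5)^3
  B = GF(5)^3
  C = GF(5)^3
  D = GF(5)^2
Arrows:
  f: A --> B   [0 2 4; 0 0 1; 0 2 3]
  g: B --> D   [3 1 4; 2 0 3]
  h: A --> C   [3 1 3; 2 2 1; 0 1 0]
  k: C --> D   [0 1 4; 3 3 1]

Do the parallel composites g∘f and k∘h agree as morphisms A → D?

Answer: DOES NOT COMMUTE

Work:
Along f;g (path 1):
  e0=(1,0,0) f-->(0,0,0) g-->(0,0)
  e1=(0,1,0) f-->(2,0,2) g-->(4,0)
  e2=(0,0,1) f-->(4,1,3) g-->(0,2)
  result₁ = [0 4 0; 0 0 2]
Along h;k (path 2):
  e0=(1,0,0) h-->(3,2,0) k-->(2,0)
  e1=(0,1,0) h-->(1,2,1) k-->(1,0)
  e2=(0,0,1) h-->(3,1,0) k-->(1,2)
  result₂ = [2 1 1; 0 0 2]
Equal? NO — does not commute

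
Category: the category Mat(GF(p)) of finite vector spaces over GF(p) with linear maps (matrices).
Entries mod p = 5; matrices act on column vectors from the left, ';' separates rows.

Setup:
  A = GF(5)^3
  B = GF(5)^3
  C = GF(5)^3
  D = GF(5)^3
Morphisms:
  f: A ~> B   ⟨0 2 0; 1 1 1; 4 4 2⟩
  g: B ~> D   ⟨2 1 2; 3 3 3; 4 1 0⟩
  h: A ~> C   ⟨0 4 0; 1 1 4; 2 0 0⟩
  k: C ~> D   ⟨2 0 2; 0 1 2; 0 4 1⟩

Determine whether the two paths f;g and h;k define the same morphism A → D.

Answer: COMMUTES

Derivation:
Path 1 = f;g:
  e0=(1,0,0) f~>(0,1,4) g~>(4,0,1)
  e1=(0,1,0) f~>(2,1,4) g~>(3,1,4)
  e2=(0,0,1) f~>(0,1,2) g~>(0,4,1)
  ⟦path⟧₁ = ⟨4 3 0; 0 1 4; 1 4 1⟩
Path 2 = h;k:
  e0=(1,0,0) h~>(0,1,2) k~>(4,0,1)
  e1=(0,1,0) h~>(4,1,0) k~>(3,1,4)
  e2=(0,0,1) h~>(0,4,0) k~>(0,4,1)
  ⟦path⟧₂ = ⟨4 3 0; 0 1 4; 1 4 1⟩
Equal? same morphism ✓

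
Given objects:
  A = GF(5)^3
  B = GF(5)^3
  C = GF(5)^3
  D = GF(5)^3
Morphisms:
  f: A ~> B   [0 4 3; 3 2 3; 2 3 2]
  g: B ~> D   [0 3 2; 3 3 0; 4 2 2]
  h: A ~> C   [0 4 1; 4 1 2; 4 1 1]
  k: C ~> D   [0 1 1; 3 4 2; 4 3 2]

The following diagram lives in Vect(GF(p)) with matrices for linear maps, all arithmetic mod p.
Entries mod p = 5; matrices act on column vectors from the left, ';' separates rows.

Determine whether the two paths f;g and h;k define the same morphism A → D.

Answer: COMMUTES

Derivation:
1) trace f;g:
  e0=(1,0,0) f~>(0,3,2) g~>(3,4,0)
  e1=(0,1,0) f~>(4,2,3) g~>(2,3,1)
  e2=(0,0,1) f~>(3,3,2) g~>(3,3,2)
  composite₁ = [3 2 3; 4 3 3; 0 1 2]
2) trace h;k:
  e0=(1,0,0) h~>(0,4,4) k~>(3,4,0)
  e1=(0,1,0) h~>(4,1,1) k~>(2,3,1)
  e2=(0,0,1) h~>(1,2,1) k~>(3,3,2)
  composite₂ = [3 2 3; 4 3 3; 0 1 2]
Equal? equal; square commutes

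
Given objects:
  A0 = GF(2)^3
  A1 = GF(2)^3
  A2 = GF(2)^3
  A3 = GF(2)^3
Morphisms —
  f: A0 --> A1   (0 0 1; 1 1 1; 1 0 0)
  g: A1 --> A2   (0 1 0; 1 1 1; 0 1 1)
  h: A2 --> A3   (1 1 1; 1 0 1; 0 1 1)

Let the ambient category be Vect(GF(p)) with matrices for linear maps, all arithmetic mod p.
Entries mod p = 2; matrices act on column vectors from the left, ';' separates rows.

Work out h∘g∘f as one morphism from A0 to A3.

  e0=(1,0,0) f-->(0,1,1) g-->(1,0,0) h-->(1,1,0)
  e1=(0,1,0) f-->(0,1,0) g-->(1,1,1) h-->(1,0,0)
  e2=(0,0,1) f-->(1,1,0) g-->(1,0,1) h-->(0,0,1)
result: (1 1 0; 1 0 0; 0 0 1)

Answer: (1 1 0; 1 0 0; 0 0 1)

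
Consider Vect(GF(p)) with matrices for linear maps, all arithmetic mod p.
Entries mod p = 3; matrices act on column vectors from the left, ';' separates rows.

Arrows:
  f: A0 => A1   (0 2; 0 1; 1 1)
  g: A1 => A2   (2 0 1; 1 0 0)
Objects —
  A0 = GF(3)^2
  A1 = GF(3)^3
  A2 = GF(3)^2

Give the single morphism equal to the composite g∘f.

Answer: (1 2; 0 2)

Derivation:
  e0=[1,0] f=>[0,0,1] g=>[1,0]
  e1=[0,1] f=>[2,1,1] g=>[2,2]
composite: (1 2; 0 2)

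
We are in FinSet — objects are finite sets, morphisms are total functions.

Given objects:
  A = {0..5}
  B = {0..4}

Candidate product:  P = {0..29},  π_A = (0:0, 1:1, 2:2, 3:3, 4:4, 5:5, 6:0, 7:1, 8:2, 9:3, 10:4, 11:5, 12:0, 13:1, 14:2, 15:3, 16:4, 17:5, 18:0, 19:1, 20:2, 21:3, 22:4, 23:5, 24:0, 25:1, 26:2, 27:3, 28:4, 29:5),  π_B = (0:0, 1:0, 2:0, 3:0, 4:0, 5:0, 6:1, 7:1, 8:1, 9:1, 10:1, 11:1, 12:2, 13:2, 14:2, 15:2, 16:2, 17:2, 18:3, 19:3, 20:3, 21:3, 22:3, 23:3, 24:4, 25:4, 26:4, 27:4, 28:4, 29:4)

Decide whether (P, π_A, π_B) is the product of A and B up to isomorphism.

Answer: VALID PRODUCT

Derivation:
|A|·|B| = 6·5 = 30;  |P| = 30
Check the pairing map k ↦ (π_A(k), π_B(k)):
  0 : (0,0)
  1 : (1,0)
  2 : (2,0)
  3 : (3,0)
  4 : (4,0)
  5 : (5,0)
  6 : (0,1)
  7 : (1,1)
  8 : (2,1)
  9 : (3,1)
  10 : (4,1)
  11 : (5,1)
  12 : (0,2)
  13 : (1,2)
  14 : (2,2)
  15 : (3,2)
  16 : (4,2)
  17 : (5,2)
  18 : (0,3)
  19 : (1,3)
  20 : (2,3)
  21 : (3,3)
  22 : (4,3)
  23 : (5,3)
  24 : (0,4)
  25 : (1,4)
  26 : (2,4)
  27 : (3,4)
  28 : (4,4)
  29 : (5,4)
distinct pairs in image: 30 / 30 needed
  → bijection onto A×B; projections well-typed.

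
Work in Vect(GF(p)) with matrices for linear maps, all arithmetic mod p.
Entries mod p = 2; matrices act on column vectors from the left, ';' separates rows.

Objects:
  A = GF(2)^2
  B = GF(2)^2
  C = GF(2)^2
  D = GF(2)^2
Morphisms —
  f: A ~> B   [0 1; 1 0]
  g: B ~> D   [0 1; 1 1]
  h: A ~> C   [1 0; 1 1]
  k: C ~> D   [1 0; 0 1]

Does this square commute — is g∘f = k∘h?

Answer: COMMUTES

Trace:
Path 1 = f;g:
  e0=⟨1,0⟩ f~>⟨0,1⟩ g~>⟨1,1⟩
  e1=⟨0,1⟩ f~>⟨1,0⟩ g~>⟨0,1⟩
  composite₁ = [1 0; 1 1]
Path 2 = h;k:
  e0=⟨1,0⟩ h~>⟨1,1⟩ k~>⟨1,1⟩
  e1=⟨0,1⟩ h~>⟨0,1⟩ k~>⟨0,1⟩
  composite₂ = [1 0; 1 1]
Equal? YES — commutes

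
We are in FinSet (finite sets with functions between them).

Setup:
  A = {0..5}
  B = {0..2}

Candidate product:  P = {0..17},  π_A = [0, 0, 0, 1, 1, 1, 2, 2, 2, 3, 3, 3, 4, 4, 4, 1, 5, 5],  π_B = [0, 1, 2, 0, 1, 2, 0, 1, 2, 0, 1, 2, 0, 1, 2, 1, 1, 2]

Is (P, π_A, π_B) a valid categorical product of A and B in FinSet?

|A|·|B| = 6·3 = 18;  |P| = 18
Check the pairing map k ↦ (π_A(k), π_B(k)):
  0 -> (0,0)
  1 -> (0,1)
  2 -> (0,2)
  3 -> (1,0)
  4 -> (1,1)
  5 -> (1,2)
  6 -> (2,0)
  7 -> (2,1)
  8 -> (2,2)
  9 -> (3,0)
  10 -> (3,1)
  11 -> (3,2)
  12 -> (4,0)
  13 -> (4,1)
  14 -> (4,2)
  15 -> (1,1)  ✗ repeats pair of k=4
  16 -> (5,1)
  17 -> (5,2)
distinct pairs in image: 17 / 18 needed
  → (1,1) hit at k=4 and k=15

Answer: NOT A VALID PRODUCT — duplicate pair at indices 4,15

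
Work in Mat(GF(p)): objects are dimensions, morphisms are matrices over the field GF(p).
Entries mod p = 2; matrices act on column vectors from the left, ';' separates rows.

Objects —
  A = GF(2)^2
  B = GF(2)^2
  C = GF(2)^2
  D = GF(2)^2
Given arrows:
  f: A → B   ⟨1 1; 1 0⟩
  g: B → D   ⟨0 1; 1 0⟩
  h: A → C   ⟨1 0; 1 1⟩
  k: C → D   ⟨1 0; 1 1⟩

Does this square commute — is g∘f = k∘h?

Answer: DOES NOT COMMUTE

Work:
Path 1 = f;g:
  e0=⟨1,0⟩ f→⟨1,1⟩ g→⟨1,1⟩
  e1=⟨0,1⟩ f→⟨1,0⟩ g→⟨0,1⟩
  composite₁ = ⟨1 0; 1 1⟩
Path 2 = h;k:
  e0=⟨1,0⟩ h→⟨1,1⟩ k→⟨1,0⟩
  e1=⟨0,1⟩ h→⟨0,1⟩ k→⟨0,1⟩
  composite₂ = ⟨1 0; 0 1⟩
Equal? NO — does not commute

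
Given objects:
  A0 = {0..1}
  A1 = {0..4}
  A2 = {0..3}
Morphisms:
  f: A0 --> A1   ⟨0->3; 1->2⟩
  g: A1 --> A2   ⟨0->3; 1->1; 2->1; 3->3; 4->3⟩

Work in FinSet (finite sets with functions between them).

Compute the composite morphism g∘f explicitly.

  0 f-->3 g-->3
  1 f-->2 g-->1
⟦path⟧: ⟨0->3; 1->1⟩

Answer: ⟨0->3; 1->1⟩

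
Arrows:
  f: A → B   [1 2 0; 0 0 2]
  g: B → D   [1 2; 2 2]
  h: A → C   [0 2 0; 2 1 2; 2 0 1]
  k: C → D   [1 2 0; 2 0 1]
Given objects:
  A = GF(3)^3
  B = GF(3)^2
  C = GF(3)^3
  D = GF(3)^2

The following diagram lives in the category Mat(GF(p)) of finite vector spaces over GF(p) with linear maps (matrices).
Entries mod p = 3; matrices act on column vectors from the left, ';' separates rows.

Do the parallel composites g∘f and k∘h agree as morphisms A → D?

1) trace f;g:
  e0=⟨1,0,0⟩ f→⟨1,0⟩ g→⟨1,2⟩
  e1=⟨0,1,0⟩ f→⟨2,0⟩ g→⟨2,1⟩
  e2=⟨0,0,1⟩ f→⟨0,2⟩ g→⟨1,1⟩
  result₁ = [1 2 1; 2 1 1]
2) trace h;k:
  e0=⟨1,0,0⟩ h→⟨0,2,2⟩ k→⟨1,2⟩
  e1=⟨0,1,0⟩ h→⟨2,1,0⟩ k→⟨1,1⟩
  e2=⟨0,0,1⟩ h→⟨0,2,1⟩ k→⟨1,1⟩
  result₂ = [1 1 1; 2 1 1]
Equal? distinct morphisms ✗

Answer: DOES NOT COMMUTE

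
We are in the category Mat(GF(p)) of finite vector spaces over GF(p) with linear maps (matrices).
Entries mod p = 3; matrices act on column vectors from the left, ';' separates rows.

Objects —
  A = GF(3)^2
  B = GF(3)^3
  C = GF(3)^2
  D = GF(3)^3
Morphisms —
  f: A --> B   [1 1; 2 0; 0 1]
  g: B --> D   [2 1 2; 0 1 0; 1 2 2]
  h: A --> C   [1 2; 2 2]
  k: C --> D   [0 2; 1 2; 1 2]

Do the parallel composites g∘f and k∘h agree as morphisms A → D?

Answer: COMMUTES

Derivation:
Path 1 = f;g:
  e0=⟨1,0⟩ f-->⟨1,2,0⟩ g-->⟨1,2,2⟩
  e1=⟨0,1⟩ f-->⟨1,0,1⟩ g-->⟨1,0,0⟩
  composite₁ = [1 1; 2 0; 2 0]
Path 2 = h;k:
  e0=⟨1,0⟩ h-->⟨1,2⟩ k-->⟨1,2,2⟩
  e1=⟨0,1⟩ h-->⟨2,2⟩ k-->⟨1,0,0⟩
  composite₂ = [1 1; 2 0; 2 0]
Equal? same morphism ✓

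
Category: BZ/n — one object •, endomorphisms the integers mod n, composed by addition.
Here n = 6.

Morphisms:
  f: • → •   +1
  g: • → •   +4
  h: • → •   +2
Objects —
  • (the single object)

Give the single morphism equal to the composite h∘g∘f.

  0 +1≡1 +4≡5 +2≡1  (mod 6)
⟦path⟧: +1

Answer: +1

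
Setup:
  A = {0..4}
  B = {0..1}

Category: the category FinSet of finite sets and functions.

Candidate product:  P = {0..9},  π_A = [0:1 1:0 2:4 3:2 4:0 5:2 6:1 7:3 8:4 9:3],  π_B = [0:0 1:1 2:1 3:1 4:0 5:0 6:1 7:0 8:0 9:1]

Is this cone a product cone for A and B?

Answer: VALID PRODUCT

Derivation:
|A|·|B| = 5·2 = 10;  |P| = 10
Check the pairing map k ↦ (π_A(k), π_B(k)):
  0 : (1,0)
  1 : (0,1)
  2 : (4,1)
  3 : (2,1)
  4 : (0,0)
  5 : (2,0)
  6 : (1,1)
  7 : (3,0)
  8 : (4,0)
  9 : (3,1)
distinct pairs in image: 10 / 10 needed
  → bijection onto A×B; projections well-typed.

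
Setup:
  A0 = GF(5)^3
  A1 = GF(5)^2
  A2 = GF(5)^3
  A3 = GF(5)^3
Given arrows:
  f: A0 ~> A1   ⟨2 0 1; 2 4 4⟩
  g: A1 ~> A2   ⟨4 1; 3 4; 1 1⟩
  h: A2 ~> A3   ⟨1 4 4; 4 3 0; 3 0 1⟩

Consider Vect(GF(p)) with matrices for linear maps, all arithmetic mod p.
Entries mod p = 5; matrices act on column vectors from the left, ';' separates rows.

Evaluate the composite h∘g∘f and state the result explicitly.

Answer: ⟨2 4 4; 2 4 4; 4 1 4⟩

Work:
  e0=[1,0,0] f~>[2,2] g~>[0,4,4] h~>[2,2,4]
  e1=[0,1,0] f~>[0,4] g~>[4,1,4] h~>[4,4,1]
  e2=[0,0,1] f~>[1,4] g~>[3,4,0] h~>[4,4,4]
⟦path⟧: ⟨2 4 4; 2 4 4; 4 1 4⟩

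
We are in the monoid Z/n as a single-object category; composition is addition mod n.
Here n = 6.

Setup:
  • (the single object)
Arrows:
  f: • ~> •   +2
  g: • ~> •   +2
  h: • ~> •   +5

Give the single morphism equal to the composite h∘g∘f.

  0 +2≡2 +2≡4 +5≡3  (mod 6)
composite: +3

Answer: +3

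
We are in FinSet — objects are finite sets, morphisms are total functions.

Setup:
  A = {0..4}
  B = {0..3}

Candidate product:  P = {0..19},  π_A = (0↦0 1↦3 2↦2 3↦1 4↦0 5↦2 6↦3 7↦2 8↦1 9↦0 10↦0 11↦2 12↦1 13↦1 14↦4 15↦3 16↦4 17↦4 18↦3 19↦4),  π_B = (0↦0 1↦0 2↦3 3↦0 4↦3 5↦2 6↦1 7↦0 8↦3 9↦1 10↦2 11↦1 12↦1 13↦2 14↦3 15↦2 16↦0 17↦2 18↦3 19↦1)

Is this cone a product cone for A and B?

|A|·|B| = 5·4 = 20;  |P| = 20
Check the pairing map k ↦ (π_A(k), π_B(k)):
  0 ↦ (0,0)
  1 ↦ (3,0)
  2 ↦ (2,3)
  3 ↦ (1,0)
  4 ↦ (0,3)
  5 ↦ (2,2)
  6 ↦ (3,1)
  7 ↦ (2,0)
  8 ↦ (1,3)
  9 ↦ (0,1)
  10 ↦ (0,2)
  11 ↦ (2,1)
  12 ↦ (1,1)
  13 ↦ (1,2)
  14 ↦ (4,3)
  15 ↦ (3,2)
  16 ↦ (4,0)
  17 ↦ (4,2)
  18 ↦ (3,3)
  19 ↦ (4,1)
distinct pairs in image: 20 / 20 needed
  → bijection onto A×B; projections well-typed.

Answer: VALID PRODUCT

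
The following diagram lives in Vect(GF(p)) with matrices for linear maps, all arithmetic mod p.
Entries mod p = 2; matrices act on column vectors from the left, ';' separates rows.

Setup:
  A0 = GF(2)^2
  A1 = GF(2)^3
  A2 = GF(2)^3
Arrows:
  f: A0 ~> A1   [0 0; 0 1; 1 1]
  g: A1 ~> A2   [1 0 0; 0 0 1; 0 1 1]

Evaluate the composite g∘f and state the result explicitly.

Answer: [0 0; 1 1; 1 0]

Trace:
  e0=(1,0) f~>(0,0,1) g~>(0,1,1)
  e1=(0,1) f~>(0,1,1) g~>(0,1,0)
⟦path⟧: [0 0; 1 1; 1 0]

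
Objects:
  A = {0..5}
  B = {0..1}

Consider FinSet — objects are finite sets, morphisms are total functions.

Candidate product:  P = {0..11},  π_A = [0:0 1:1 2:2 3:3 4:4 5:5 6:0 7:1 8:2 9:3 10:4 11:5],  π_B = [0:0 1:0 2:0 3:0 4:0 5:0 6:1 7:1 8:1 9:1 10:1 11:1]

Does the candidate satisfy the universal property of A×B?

|A|·|B| = 6·2 = 12;  |P| = 12
Check the pairing map k ↦ (π_A(k), π_B(k)):
  0 : (0,0)
  1 : (1,0)
  2 : (2,0)
  3 : (3,0)
  4 : (4,0)
  5 : (5,0)
  6 : (0,1)
  7 : (1,1)
  8 : (2,1)
  9 : (3,1)
  10 : (4,1)
  11 : (5,1)
distinct pairs in image: 12 / 12 needed
  → bijection onto A×B; projections well-typed.

Answer: VALID PRODUCT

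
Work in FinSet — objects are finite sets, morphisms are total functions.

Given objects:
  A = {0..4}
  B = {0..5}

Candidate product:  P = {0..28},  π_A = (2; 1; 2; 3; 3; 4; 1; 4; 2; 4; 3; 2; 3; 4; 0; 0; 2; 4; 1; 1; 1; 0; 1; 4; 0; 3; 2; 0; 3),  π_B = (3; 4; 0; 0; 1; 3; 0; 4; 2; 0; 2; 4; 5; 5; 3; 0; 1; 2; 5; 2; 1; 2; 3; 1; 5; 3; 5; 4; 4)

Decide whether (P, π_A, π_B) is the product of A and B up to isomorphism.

|A|·|B| = 5·6 = 30;  |P| = 29
  → cardinalities differ; no bijection possible.

Answer: NOT A VALID PRODUCT — |P|=29 ≠ |A|·|B|=30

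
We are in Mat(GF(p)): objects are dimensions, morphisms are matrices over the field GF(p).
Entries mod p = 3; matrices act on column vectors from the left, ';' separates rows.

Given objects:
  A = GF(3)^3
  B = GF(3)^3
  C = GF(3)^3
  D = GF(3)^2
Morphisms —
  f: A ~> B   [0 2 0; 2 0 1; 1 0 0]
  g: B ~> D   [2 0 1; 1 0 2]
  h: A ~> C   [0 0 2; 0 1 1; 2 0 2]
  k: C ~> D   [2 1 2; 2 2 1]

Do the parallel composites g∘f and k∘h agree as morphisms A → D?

Along f;g (path 1):
  e0=(1,0,0) f~>(0,2,1) g~>(1,2)
  e1=(0,1,0) f~>(2,0,0) g~>(1,2)
  e2=(0,0,1) f~>(0,1,0) g~>(0,0)
  ⟦path⟧₁ = [1 1 0; 2 2 0]
Along h;k (path 2):
  e0=(1,0,0) h~>(0,0,2) k~>(1,2)
  e1=(0,1,0) h~>(0,1,0) k~>(1,2)
  e2=(0,0,1) h~>(2,1,2) k~>(0,2)
  ⟦path⟧₂ = [1 1 0; 2 2 2]
Equal? distinct morphisms ✗

Answer: DOES NOT COMMUTE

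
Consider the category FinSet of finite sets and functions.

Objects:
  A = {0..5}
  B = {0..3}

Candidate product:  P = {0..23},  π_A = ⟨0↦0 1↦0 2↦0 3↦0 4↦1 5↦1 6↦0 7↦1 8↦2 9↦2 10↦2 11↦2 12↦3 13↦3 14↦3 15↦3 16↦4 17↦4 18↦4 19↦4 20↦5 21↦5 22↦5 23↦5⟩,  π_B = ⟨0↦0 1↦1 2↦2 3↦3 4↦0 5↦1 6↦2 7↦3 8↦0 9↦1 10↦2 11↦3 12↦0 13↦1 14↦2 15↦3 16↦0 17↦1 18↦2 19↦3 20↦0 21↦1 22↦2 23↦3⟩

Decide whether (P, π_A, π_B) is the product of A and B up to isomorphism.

|A|·|B| = 6·4 = 24;  |P| = 24
Check the pairing map k ↦ (π_A(k), π_B(k)):
  0 ↦ (0,0)
  1 ↦ (0,1)
  2 ↦ (0,2)
  3 ↦ (0,3)
  4 ↦ (1,0)
  5 ↦ (1,1)
  6 ↦ (0,2)  ✗ repeats pair of k=2
  7 ↦ (1,3)
  8 ↦ (2,0)
  9 ↦ (2,1)
  10 ↦ (2,2)
  11 ↦ (2,3)
  12 ↦ (3,0)
  13 ↦ (3,1)
  14 ↦ (3,2)
  15 ↦ (3,3)
  16 ↦ (4,0)
  17 ↦ (4,1)
  18 ↦ (4,2)
  19 ↦ (4,3)
  20 ↦ (5,0)
  21 ↦ (5,1)
  22 ↦ (5,2)
  23 ↦ (5,3)
distinct pairs in image: 23 / 24 needed
  → (0,2) hit at k=2 and k=6

Answer: NOT A VALID PRODUCT — duplicate pair at indices 2,6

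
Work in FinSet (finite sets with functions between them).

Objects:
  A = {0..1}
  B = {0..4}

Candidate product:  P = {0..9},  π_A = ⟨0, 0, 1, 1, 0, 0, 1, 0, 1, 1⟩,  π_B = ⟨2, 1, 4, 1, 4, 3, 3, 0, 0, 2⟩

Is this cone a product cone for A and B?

Answer: VALID PRODUCT

Work:
|A|·|B| = 2·5 = 10;  |P| = 10
Check the pairing map k ↦ (π_A(k), π_B(k)):
  0 -> (0,2)
  1 -> (0,1)
  2 -> (1,4)
  3 -> (1,1)
  4 -> (0,4)
  5 -> (0,3)
  6 -> (1,3)
  7 -> (0,0)
  8 -> (1,0)
  9 -> (1,2)
distinct pairs in image: 10 / 10 needed
  → bijection onto A×B; projections well-typed.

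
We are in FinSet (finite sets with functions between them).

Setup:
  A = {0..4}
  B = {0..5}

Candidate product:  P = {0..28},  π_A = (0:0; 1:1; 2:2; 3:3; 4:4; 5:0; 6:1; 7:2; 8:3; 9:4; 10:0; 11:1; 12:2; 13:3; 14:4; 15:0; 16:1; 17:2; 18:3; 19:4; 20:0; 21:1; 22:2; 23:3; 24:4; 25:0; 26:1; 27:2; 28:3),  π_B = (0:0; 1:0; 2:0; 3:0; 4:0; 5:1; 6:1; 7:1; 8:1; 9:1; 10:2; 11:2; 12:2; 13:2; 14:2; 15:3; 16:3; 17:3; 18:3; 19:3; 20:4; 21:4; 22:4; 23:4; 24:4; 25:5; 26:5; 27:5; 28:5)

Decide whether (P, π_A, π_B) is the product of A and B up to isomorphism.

|A|·|B| = 5·6 = 30;  |P| = 29
  → cardinalities differ; no bijection possible.

Answer: NOT A VALID PRODUCT — |P|=29 ≠ |A|·|B|=30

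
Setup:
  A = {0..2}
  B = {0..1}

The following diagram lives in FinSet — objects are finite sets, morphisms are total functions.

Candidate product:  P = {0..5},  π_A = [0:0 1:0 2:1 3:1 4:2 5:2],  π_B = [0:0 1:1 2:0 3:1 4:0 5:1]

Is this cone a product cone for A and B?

|A|·|B| = 3·2 = 6;  |P| = 6
Check the pairing map k ↦ (π_A(k), π_B(k)):
  0 : (0,0)
  1 : (0,1)
  2 : (1,0)
  3 : (1,1)
  4 : (2,0)
  5 : (2,1)
distinct pairs in image: 6 / 6 needed
  → bijection onto A×B; projections well-typed.

Answer: VALID PRODUCT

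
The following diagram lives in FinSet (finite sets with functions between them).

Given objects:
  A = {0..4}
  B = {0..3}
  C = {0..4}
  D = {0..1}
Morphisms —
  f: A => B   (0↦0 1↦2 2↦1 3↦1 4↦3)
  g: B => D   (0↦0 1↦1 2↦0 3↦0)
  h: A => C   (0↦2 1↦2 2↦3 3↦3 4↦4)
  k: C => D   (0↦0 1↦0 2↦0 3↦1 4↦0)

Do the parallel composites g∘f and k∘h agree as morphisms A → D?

Path 1 = f;g:
  0 f=>0 g=>0
  1 f=>2 g=>0
  2 f=>1 g=>1
  3 f=>1 g=>1
  4 f=>3 g=>0
  composite₁ = (0↦0 1↦0 2↦1 3↦1 4↦0)
Path 2 = h;k:
  0 h=>2 k=>0
  1 h=>2 k=>0
  2 h=>3 k=>1
  3 h=>3 k=>1
  4 h=>4 k=>0
  composite₂ = (0↦0 1↦0 2↦1 3↦1 4↦0)
Equal? same morphism ✓

Answer: COMMUTES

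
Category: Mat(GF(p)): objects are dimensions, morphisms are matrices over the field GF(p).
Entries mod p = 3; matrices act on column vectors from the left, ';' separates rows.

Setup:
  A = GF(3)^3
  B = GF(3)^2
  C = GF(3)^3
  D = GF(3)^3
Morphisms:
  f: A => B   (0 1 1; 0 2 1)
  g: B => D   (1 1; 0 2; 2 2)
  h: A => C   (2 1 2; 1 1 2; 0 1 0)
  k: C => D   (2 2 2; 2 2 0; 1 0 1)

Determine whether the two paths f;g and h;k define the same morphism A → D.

Answer: DOES NOT COMMUTE

Trace:
1) trace f;g:
  e0=(1,0,0) f=>(0,0) g=>(0,0,0)
  e1=(0,1,0) f=>(1,2) g=>(0,1,0)
  e2=(0,0,1) f=>(1,1) g=>(2,2,1)
  result₁ = (0 0 2; 0 1 2; 0 0 1)
2) trace h;k:
  e0=(1,0,0) h=>(2,1,0) k=>(0,0,2)
  e1=(0,1,0) h=>(1,1,1) k=>(0,1,2)
  e2=(0,0,1) h=>(2,2,0) k=>(2,2,2)
  result₂ = (0 0 2; 0 1 2; 2 2 2)
Equal? NO — does not commute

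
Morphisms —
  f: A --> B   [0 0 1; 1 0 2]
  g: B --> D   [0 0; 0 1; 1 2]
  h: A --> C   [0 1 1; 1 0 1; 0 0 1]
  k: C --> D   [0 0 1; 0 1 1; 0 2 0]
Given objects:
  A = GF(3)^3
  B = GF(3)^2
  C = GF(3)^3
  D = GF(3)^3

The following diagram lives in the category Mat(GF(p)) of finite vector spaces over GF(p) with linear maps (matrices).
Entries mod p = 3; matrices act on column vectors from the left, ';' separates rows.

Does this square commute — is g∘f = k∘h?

Answer: DOES NOT COMMUTE

Derivation:
Path 1 = f;g:
  e0=⟨1,0,0⟩ f-->⟨0,1⟩ g-->⟨0,1,2⟩
  e1=⟨0,1,0⟩ f-->⟨0,0⟩ g-->⟨0,0,0⟩
  e2=⟨0,0,1⟩ f-->⟨1,2⟩ g-->⟨0,2,2⟩
  result₁ = [0 0 0; 1 0 2; 2 0 2]
Path 2 = h;k:
  e0=⟨1,0,0⟩ h-->⟨0,1,0⟩ k-->⟨0,1,2⟩
  e1=⟨0,1,0⟩ h-->⟨1,0,0⟩ k-->⟨0,0,0⟩
  e2=⟨0,0,1⟩ h-->⟨1,1,1⟩ k-->⟨1,2,2⟩
  result₂ = [0 0 1; 1 0 2; 2 0 2]
Equal? differ; not commutative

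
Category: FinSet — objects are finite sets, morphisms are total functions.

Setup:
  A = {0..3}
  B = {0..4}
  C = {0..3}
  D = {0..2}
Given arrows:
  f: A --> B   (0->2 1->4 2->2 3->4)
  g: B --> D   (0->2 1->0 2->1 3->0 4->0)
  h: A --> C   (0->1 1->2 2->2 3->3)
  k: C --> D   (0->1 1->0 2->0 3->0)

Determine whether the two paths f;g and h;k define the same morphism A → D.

Answer: DOES NOT COMMUTE

Trace:
Path 1 = f;g:
  0 f-->2 g-->1
  1 f-->4 g-->0
  2 f-->2 g-->1
  3 f-->4 g-->0
  result₁ = (0->1 1->0 2->1 3->0)
Path 2 = h;k:
  0 h-->1 k-->0
  1 h-->2 k-->0
  2 h-->2 k-->0
  3 h-->3 k-->0
  result₂ = (0->0 1->0 2->0 3->0)
Equal? NO — does not commute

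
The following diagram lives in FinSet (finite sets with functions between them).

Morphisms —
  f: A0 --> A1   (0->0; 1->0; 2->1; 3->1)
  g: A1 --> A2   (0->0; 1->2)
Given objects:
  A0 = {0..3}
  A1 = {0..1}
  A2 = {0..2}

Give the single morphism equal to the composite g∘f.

  0 f-->0 g-->0
  1 f-->0 g-->0
  2 f-->1 g-->2
  3 f-->1 g-->2
composite: (0->0; 1->0; 2->2; 3->2)

Answer: (0->0; 1->0; 2->2; 3->2)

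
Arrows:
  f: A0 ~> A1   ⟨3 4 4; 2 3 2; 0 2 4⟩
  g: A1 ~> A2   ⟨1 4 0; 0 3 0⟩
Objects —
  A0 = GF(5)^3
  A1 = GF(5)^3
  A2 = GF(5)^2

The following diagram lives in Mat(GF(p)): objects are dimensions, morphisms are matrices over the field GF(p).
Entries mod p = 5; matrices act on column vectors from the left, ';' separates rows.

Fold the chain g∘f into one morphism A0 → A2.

Answer: ⟨1 1 2; 1 4 1⟩

Derivation:
  e0=[1,0,0] f~>[3,2,0] g~>[1,1]
  e1=[0,1,0] f~>[4,3,2] g~>[1,4]
  e2=[0,0,1] f~>[4,2,4] g~>[2,1]
composite: ⟨1 1 2; 1 4 1⟩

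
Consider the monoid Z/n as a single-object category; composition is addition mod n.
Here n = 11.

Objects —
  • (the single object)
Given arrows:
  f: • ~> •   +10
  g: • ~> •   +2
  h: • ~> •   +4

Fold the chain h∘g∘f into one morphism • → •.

Answer: +5

Trace:
  0 +10≡10 +2≡1 +4≡5  (mod 11)
composite: +5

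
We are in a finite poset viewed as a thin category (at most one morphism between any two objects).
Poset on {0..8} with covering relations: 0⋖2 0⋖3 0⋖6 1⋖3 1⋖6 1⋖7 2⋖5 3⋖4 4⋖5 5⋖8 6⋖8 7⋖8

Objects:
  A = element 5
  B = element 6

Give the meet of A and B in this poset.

Lower bounds of A=5 and B=6: {0,1}
  maximal lower bounds 0 and 1 are incomparable: neither 0≤1 nor 1≤0
→ no greatest lower bound exists

Answer: NO MEET EXISTS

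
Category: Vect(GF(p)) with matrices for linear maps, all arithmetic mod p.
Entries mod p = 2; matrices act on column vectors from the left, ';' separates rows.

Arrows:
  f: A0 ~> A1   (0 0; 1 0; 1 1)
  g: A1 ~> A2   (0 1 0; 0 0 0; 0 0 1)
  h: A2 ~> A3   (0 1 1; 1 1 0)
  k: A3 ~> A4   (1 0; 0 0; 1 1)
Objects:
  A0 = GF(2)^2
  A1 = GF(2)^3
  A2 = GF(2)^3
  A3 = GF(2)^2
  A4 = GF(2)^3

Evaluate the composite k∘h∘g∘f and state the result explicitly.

Answer: (1 1; 0 0; 0 1)

Work:
  e0=(1,0) f~>(0,1,1) g~>(1,0,1) h~>(1,1) k~>(1,0,0)
  e1=(0,1) f~>(0,0,1) g~>(0,0,1) h~>(1,0) k~>(1,0,1)
⟦path⟧: (1 1; 0 0; 0 1)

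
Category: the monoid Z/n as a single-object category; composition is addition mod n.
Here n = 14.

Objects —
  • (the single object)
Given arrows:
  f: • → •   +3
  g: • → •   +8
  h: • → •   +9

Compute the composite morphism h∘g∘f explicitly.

Answer: +6

Trace:
  0 +3≡3 +8≡11 +9≡6  (mod 14)
result: +6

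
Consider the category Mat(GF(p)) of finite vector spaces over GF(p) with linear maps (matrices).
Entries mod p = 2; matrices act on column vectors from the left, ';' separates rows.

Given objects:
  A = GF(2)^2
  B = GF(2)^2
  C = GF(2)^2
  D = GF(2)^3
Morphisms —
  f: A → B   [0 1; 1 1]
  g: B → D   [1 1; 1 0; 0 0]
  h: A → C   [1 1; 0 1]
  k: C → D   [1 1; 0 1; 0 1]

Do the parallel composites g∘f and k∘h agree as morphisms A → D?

Along f;g (path 1):
  e0=[1,0] f→[0,1] g→[1,0,0]
  e1=[0,1] f→[1,1] g→[0,1,0]
  ⟦path⟧₁ = [1 0; 0 1; 0 0]
Along h;k (path 2):
  e0=[1,0] h→[1,0] k→[1,0,0]
  e1=[0,1] h→[1,1] k→[0,1,1]
  ⟦path⟧₂ = [1 0; 0 1; 0 1]
Equal? distinct morphisms ✗

Answer: DOES NOT COMMUTE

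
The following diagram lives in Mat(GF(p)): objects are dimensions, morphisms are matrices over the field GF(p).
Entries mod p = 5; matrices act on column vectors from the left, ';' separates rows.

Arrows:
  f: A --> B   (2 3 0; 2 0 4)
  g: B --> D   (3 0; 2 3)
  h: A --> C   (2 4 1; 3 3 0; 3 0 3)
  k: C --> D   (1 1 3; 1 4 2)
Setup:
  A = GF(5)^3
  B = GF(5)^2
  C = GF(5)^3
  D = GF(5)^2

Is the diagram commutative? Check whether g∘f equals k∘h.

Along f;g (path 1):
  e0=⟨1,0,0⟩ f-->⟨2,2⟩ g-->⟨1,0⟩
  e1=⟨0,1,0⟩ f-->⟨3,0⟩ g-->⟨4,1⟩
  e2=⟨0,0,1⟩ f-->⟨0,4⟩ g-->⟨0,2⟩
  result₁ = (1 4 0; 0 1 2)
Along h;k (path 2):
  e0=⟨1,0,0⟩ h-->⟨2,3,3⟩ k-->⟨4,0⟩
  e1=⟨0,1,0⟩ h-->⟨4,3,0⟩ k-->⟨2,1⟩
  e2=⟨0,0,1⟩ h-->⟨1,0,3⟩ k-->⟨0,2⟩
  result₂ = (4 2 0; 0 1 2)
Equal? NO — does not commute

Answer: DOES NOT COMMUTE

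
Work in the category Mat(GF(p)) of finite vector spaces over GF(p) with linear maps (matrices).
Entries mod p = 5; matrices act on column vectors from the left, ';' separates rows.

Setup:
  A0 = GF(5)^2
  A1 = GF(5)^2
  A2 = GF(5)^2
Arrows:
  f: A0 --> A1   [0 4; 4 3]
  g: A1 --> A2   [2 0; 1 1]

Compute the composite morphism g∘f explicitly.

  e0=[1,0] f-->[0,4] g-->[0,4]
  e1=[0,1] f-->[4,3] g-->[3,2]
composite: [0 3; 4 2]

Answer: [0 3; 4 2]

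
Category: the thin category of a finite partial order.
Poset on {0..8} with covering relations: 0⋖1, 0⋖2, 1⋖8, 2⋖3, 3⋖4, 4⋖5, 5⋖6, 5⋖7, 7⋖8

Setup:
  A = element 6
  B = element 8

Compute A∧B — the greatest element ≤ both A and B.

Answer: A∧B = 5

Derivation:
Lower bounds of A=6 and B=8: {0,2,3,4,5}
  0 <= 5
  2 <= 5
  3 <= 5
  4 <= 5
  5 <= 5
glb = 5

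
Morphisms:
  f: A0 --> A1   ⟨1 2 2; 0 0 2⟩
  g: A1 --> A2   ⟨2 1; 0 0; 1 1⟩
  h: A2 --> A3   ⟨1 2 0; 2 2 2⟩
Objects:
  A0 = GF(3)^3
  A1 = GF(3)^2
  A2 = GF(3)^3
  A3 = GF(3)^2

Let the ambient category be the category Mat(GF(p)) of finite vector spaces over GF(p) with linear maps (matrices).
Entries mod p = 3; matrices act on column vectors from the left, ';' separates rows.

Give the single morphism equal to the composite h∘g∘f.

Answer: ⟨2 1 0; 0 0 2⟩

Trace:
  e0=⟨1,0,0⟩ f-->⟨1,0⟩ g-->⟨2,0,1⟩ h-->⟨2,0⟩
  e1=⟨0,1,0⟩ f-->⟨2,0⟩ g-->⟨1,0,2⟩ h-->⟨1,0⟩
  e2=⟨0,0,1⟩ f-->⟨2,2⟩ g-->⟨0,0,1⟩ h-->⟨0,2⟩
⟦path⟧: ⟨2 1 0; 0 0 2⟩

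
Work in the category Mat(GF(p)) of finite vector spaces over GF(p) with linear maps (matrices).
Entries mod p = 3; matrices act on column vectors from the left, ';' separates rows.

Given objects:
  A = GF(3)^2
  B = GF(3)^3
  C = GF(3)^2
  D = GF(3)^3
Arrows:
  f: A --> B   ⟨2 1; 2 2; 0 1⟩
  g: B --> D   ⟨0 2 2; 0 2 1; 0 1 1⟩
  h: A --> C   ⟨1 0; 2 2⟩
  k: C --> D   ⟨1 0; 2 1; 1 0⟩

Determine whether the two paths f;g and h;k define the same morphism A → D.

Along f;g (path 1):
  e0=⟨1,0⟩ f-->⟨2,2,0⟩ g-->⟨1,1,2⟩
  e1=⟨0,1⟩ f-->⟨1,2,1⟩ g-->⟨0,2,0⟩
  result₁ = ⟨1 0; 1 2; 2 0⟩
Along h;k (path 2):
  e0=⟨1,0⟩ h-->⟨1,2⟩ k-->⟨1,1,1⟩
  e1=⟨0,1⟩ h-->⟨0,2⟩ k-->⟨0,2,0⟩
  result₂ = ⟨1 0; 1 2; 1 0⟩
Equal? distinct morphisms ✗

Answer: DOES NOT COMMUTE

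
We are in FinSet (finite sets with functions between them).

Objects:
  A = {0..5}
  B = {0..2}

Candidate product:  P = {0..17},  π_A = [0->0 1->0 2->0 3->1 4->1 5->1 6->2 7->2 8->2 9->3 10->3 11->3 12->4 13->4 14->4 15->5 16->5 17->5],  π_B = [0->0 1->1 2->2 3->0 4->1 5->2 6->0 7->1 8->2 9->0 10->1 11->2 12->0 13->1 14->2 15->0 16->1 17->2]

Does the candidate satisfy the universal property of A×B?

Answer: VALID PRODUCT

Derivation:
|A|·|B| = 6·3 = 18;  |P| = 18
Check the pairing map k ↦ (π_A(k), π_B(k)):
  0 -> (0,0)
  1 -> (0,1)
  2 -> (0,2)
  3 -> (1,0)
  4 -> (1,1)
  5 -> (1,2)
  6 -> (2,0)
  7 -> (2,1)
  8 -> (2,2)
  9 -> (3,0)
  10 -> (3,1)
  11 -> (3,2)
  12 -> (4,0)
  13 -> (4,1)
  14 -> (4,2)
  15 -> (5,0)
  16 -> (5,1)
  17 -> (5,2)
distinct pairs in image: 18 / 18 needed
  → bijection onto A×B; projections well-typed.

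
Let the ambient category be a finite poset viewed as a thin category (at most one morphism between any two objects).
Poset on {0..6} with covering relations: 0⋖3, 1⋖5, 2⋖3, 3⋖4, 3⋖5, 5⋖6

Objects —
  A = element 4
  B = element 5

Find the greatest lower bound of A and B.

Answer: A∧B = 3

Derivation:
Common predecessors of 4,5: {0,2,3}
  0 ⊑ 3
  2 ⊑ 3
  3 ⊑ 3
glb = 3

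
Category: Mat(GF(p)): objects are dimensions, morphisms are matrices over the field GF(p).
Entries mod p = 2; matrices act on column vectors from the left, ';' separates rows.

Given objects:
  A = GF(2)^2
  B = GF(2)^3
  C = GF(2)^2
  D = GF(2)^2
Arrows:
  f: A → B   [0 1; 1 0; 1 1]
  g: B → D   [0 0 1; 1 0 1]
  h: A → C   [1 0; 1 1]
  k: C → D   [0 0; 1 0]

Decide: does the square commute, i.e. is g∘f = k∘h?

Along f;g (path 1):
  e0=(1,0) f→(0,1,1) g→(1,1)
  e1=(0,1) f→(1,0,1) g→(1,0)
  ⟦path⟧₁ = [1 1; 1 0]
Along h;k (path 2):
  e0=(1,0) h→(1,1) k→(0,1)
  e1=(0,1) h→(0,1) k→(0,0)
  ⟦path⟧₂ = [0 0; 1 0]
Equal? differ; not commutative

Answer: DOES NOT COMMUTE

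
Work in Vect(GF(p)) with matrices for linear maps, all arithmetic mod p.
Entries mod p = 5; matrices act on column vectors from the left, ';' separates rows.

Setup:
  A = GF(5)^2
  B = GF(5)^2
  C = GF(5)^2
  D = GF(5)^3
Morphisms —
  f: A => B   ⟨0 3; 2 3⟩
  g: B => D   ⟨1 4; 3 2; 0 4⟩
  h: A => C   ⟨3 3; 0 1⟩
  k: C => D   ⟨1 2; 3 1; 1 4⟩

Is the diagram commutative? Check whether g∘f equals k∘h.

Answer: COMMUTES

Derivation:
1) trace f;g:
  e0=⟨1,0⟩ f=>⟨0,2⟩ g=>⟨3,4,3⟩
  e1=⟨0,1⟩ f=>⟨3,3⟩ g=>⟨0,0,2⟩
  ⟦path⟧₁ = ⟨3 0; 4 0; 3 2⟩
2) trace h;k:
  e0=⟨1,0⟩ h=>⟨3,0⟩ k=>⟨3,4,3⟩
  e1=⟨0,1⟩ h=>⟨3,1⟩ k=>⟨0,0,2⟩
  ⟦path⟧₂ = ⟨3 0; 4 0; 3 2⟩
Equal? same morphism ✓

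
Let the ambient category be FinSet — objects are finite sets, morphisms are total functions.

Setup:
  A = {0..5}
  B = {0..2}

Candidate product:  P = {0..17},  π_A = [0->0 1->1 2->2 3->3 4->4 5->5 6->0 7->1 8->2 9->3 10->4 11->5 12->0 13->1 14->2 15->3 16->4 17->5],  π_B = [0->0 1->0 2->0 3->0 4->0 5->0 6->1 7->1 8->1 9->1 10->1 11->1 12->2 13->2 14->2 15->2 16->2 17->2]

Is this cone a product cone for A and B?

|A|·|B| = 6·3 = 18;  |P| = 18
Check the pairing map k ↦ (π_A(k), π_B(k)):
  0 -> (0,0)
  1 -> (1,0)
  2 -> (2,0)
  3 -> (3,0)
  4 -> (4,0)
  5 -> (5,0)
  6 -> (0,1)
  7 -> (1,1)
  8 -> (2,1)
  9 -> (3,1)
  10 -> (4,1)
  11 -> (5,1)
  12 -> (0,2)
  13 -> (1,2)
  14 -> (2,2)
  15 -> (3,2)
  16 -> (4,2)
  17 -> (5,2)
distinct pairs in image: 18 / 18 needed
  → bijection onto A×B; projections well-typed.

Answer: VALID PRODUCT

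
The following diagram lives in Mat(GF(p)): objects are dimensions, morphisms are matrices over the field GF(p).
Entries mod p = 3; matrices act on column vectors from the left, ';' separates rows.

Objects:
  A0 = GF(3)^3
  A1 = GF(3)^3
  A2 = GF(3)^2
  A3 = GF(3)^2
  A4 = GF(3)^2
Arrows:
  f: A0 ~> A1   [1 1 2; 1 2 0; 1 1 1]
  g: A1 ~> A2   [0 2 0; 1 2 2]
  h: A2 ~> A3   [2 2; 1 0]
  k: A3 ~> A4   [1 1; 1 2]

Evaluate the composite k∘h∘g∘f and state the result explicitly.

  e0=⟨1,0,0⟩ f~>⟨1,1,1⟩ g~>⟨2,2⟩ h~>⟨2,2⟩ k~>⟨1,0⟩
  e1=⟨0,1,0⟩ f~>⟨1,2,1⟩ g~>⟨1,1⟩ h~>⟨1,1⟩ k~>⟨2,0⟩
  e2=⟨0,0,1⟩ f~>⟨2,0,1⟩ g~>⟨0,1⟩ h~>⟨2,0⟩ k~>⟨2,2⟩
composite: [1 2 2; 0 0 2]

Answer: [1 2 2; 0 0 2]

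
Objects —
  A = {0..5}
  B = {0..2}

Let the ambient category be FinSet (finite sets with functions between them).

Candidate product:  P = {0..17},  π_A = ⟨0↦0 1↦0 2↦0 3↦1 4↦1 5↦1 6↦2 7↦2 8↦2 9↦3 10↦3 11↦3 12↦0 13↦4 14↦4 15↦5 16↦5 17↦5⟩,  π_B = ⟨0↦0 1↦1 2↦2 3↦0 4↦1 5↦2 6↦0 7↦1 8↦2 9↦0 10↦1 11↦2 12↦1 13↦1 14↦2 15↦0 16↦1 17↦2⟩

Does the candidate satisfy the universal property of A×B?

|A|·|B| = 6·3 = 18;  |P| = 18
Check the pairing map k ↦ (π_A(k), π_B(k)):
  0 ↦ (0,0)
  1 ↦ (0,1)
  2 ↦ (0,2)
  3 ↦ (1,0)
  4 ↦ (1,1)
  5 ↦ (1,2)
  6 ↦ (2,0)
  7 ↦ (2,1)
  8 ↦ (2,2)
  9 ↦ (3,0)
  10 ↦ (3,1)
  11 ↦ (3,2)
  12 ↦ (0,1)  ✗ repeats pair of k=1
  13 ↦ (4,1)
  14 ↦ (4,2)
  15 ↦ (5,0)
  16 ↦ (5,1)
  17 ↦ (5,2)
distinct pairs in image: 17 / 18 needed
  → (0,1) hit at k=1 and k=12

Answer: NOT A VALID PRODUCT — duplicate pair at indices 1,12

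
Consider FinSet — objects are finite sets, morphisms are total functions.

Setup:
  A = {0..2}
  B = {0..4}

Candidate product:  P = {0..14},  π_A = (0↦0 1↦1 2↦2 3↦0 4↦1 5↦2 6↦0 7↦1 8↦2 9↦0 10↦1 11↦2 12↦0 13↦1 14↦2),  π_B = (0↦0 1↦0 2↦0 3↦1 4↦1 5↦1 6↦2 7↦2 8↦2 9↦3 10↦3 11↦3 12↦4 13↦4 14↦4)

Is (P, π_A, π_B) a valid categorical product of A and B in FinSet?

Answer: VALID PRODUCT

Trace:
|A|·|B| = 3·5 = 15;  |P| = 15
Check the pairing map k ↦ (π_A(k), π_B(k)):
  0 ↦ (0,0)
  1 ↦ (1,0)
  2 ↦ (2,0)
  3 ↦ (0,1)
  4 ↦ (1,1)
  5 ↦ (2,1)
  6 ↦ (0,2)
  7 ↦ (1,2)
  8 ↦ (2,2)
  9 ↦ (0,3)
  10 ↦ (1,3)
  11 ↦ (2,3)
  12 ↦ (0,4)
  13 ↦ (1,4)
  14 ↦ (2,4)
distinct pairs in image: 15 / 15 needed
  → bijection onto A×B; projections well-typed.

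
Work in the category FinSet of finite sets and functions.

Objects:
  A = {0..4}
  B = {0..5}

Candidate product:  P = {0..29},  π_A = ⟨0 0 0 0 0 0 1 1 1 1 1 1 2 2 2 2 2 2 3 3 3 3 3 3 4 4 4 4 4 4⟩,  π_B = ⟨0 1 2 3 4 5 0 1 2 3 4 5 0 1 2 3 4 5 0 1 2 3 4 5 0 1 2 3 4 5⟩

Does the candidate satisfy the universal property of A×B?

|A|·|B| = 5·6 = 30;  |P| = 30
Check the pairing map k ↦ (π_A(k), π_B(k)):
  0 ↦ (0,0)
  1 ↦ (0,1)
  2 ↦ (0,2)
  3 ↦ (0,3)
  4 ↦ (0,4)
  5 ↦ (0,5)
  6 ↦ (1,0)
  7 ↦ (1,1)
  8 ↦ (1,2)
  9 ↦ (1,3)
  10 ↦ (1,4)
  11 ↦ (1,5)
  12 ↦ (2,0)
  13 ↦ (2,1)
  14 ↦ (2,2)
  15 ↦ (2,3)
  16 ↦ (2,4)
  17 ↦ (2,5)
  18 ↦ (3,0)
  19 ↦ (3,1)
  20 ↦ (3,2)
  21 ↦ (3,3)
  22 ↦ (3,4)
  23 ↦ (3,5)
  24 ↦ (4,0)
  25 ↦ (4,1)
  26 ↦ (4,2)
  27 ↦ (4,3)
  28 ↦ (4,4)
  29 ↦ (4,5)
distinct pairs in image: 30 / 30 needed
  → bijection onto A×B; projections well-typed.

Answer: VALID PRODUCT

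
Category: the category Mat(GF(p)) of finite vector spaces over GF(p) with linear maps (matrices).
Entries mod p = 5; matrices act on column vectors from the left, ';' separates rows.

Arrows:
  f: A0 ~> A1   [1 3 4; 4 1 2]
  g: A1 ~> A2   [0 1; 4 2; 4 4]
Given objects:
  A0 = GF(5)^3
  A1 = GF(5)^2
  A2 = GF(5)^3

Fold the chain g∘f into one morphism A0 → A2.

Answer: [4 1 2; 2 4 0; 0 1 4]

Trace:
  e0=[1,0,0] f~>[1,4] g~>[4,2,0]
  e1=[0,1,0] f~>[3,1] g~>[1,4,1]
  e2=[0,0,1] f~>[4,2] g~>[2,0,4]
⟦path⟧: [4 1 2; 2 4 0; 0 1 4]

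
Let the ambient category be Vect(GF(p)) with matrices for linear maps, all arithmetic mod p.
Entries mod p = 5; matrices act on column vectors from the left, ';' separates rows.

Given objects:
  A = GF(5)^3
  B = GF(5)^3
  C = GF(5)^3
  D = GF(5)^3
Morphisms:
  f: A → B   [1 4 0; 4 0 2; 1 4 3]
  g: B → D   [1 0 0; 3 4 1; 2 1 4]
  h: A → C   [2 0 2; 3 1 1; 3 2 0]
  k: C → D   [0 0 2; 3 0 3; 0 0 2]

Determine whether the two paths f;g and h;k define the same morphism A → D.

1) trace f;g:
  e0=[1,0,0] f→[1,4,1] g→[1,0,0]
  e1=[0,1,0] f→[4,0,4] g→[4,1,4]
  e2=[0,0,1] f→[0,2,3] g→[0,1,4]
  composite₁ = [1 4 0; 0 1 1; 0 4 4]
2) trace h;k:
  e0=[1,0,0] h→[2,3,3] k→[1,0,1]
  e1=[0,1,0] h→[0,1,2] k→[4,1,4]
  e2=[0,0,1] h→[2,1,0] k→[0,1,0]
  composite₂ = [1 4 0; 0 1 1; 1 4 0]
Equal? NO — does not commute

Answer: DOES NOT COMMUTE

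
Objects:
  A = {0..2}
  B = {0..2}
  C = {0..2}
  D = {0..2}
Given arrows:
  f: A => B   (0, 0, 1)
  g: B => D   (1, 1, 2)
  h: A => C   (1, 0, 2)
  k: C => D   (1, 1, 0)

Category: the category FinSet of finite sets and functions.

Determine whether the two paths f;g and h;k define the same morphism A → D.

Along f;g (path 1):
  0 f=>0 g=>1
  1 f=>0 g=>1
  2 f=>1 g=>1
  ⟦path⟧₁ = (1, 1, 1)
Along h;k (path 2):
  0 h=>1 k=>1
  1 h=>0 k=>1
  2 h=>2 k=>0
  ⟦path⟧₂ = (1, 1, 0)
Equal? differ; not commutative

Answer: DOES NOT COMMUTE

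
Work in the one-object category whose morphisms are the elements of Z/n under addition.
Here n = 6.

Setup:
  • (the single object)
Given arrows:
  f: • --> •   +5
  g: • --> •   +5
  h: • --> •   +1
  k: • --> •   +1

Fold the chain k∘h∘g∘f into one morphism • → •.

Answer: +0

Derivation:
  0 +5≡5 +5≡4 +1≡5 +1≡0  (mod 6)
result: +0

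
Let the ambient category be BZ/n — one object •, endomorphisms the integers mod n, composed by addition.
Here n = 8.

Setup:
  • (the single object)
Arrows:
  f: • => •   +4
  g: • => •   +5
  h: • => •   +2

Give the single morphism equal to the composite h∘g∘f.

Answer: +3

Trace:
  0 +4≡4 +5≡1 +2≡3  (mod 8)
composite: +3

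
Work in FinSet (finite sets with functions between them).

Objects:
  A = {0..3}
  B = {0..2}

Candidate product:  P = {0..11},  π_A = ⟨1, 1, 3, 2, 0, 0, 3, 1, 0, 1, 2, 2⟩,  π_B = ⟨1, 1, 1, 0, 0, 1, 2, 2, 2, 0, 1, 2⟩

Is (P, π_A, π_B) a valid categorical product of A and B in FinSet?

Answer: NOT A VALID PRODUCT — duplicate pair at indices 1,0

Work:
|A|·|B| = 4·3 = 12;  |P| = 12
Check the pairing map k ↦ (π_A(k), π_B(k)):
  0 ↦ (1,1)
  1 ↦ (1,1)  ✗ repeats pair of k=0
  2 ↦ (3,1)
  3 ↦ (2,0)
  4 ↦ (0,0)
  5 ↦ (0,1)
  6 ↦ (3,2)
  7 ↦ (1,2)
  8 ↦ (0,2)
  9 ↦ (1,0)
  10 ↦ (2,1)
  11 ↦ (2,2)
distinct pairs in image: 11 / 12 needed
  → (1,1) hit at k=0 and k=1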